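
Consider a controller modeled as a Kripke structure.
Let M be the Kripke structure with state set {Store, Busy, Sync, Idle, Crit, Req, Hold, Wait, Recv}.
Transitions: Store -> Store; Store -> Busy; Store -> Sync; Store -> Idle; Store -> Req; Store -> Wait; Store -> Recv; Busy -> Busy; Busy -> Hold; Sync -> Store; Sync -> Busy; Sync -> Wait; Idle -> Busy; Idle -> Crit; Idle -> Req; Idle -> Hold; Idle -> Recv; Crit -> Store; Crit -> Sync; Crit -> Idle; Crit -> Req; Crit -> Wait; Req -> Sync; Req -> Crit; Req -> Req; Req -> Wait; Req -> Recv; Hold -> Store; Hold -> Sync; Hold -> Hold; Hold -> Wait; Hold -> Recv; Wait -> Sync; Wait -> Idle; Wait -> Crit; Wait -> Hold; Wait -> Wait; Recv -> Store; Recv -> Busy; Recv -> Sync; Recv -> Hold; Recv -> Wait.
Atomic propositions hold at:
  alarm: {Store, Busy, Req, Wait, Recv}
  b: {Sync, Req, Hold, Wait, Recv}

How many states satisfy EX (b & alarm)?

Sat(b & alarm) = {Req, Wait, Recv}
Sat(EX (b & alarm)) = {s : some successor in {Req, Wait, Recv}} = {Store, Sync, Idle, Crit, Req, Hold, Wait, Recv}
|Sat(EX (b & alarm))| = |{Store, Sync, Idle, Crit, Req, Hold, Wait, Recv}| = 8.

8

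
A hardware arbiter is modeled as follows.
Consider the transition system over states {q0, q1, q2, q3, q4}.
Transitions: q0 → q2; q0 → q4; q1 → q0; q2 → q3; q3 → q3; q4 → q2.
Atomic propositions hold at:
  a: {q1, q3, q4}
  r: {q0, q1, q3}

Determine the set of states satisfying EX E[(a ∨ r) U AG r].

Sat(a ∨ r) = {q0, q1, q3, q4}
AG r: greatest fixpoint, start Z0 = {q0, q1, q3}, keep only states in Sat with every successor in Z. Z1 = {q1, q3}; Z2 = {q3}; fixed.
Sat(AG r) = {q3}
E[(a ∨ r) U AG r]: least fixpoint, start Z0 = Sat(AG r) = {q3}, add states in Sat(a ∨ r) with some successor in Z. Already a fixed point.
Sat(E[(a ∨ r) U AG r]) = {q3}
Sat(EX E[(a ∨ r) U AG r]) = {s : some successor in {q3}} = {q2, q3}

{q2, q3}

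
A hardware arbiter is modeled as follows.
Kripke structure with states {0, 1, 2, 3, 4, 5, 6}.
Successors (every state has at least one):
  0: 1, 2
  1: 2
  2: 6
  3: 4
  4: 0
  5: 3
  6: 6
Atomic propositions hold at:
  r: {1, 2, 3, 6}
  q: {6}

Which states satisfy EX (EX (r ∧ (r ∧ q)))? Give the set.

{0, 1, 2, 6}

Sat(r ∧ q) = {6}
Sat(r ∧ (r ∧ q)) = {6}
Sat(EX (r ∧ (r ∧ q))) = {s : some successor in {6}} = {2, 6}
Sat(EX (EX (r ∧ (r ∧ q)))) = {s : some successor in {2, 6}} = {0, 1, 2, 6}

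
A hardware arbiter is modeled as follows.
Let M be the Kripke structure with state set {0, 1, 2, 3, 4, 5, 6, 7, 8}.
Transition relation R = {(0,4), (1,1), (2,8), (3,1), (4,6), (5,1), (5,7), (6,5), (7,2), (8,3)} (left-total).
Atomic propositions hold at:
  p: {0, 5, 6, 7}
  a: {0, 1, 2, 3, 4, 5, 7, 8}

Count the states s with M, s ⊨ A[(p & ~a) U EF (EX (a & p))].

Sat(~a) = {6}
Sat(p & ~a) = {6}
Sat(a & p) = {0, 5, 7}
Sat(EX (a & p)) = {s : some successor in {0, 5, 7}} = {5, 6}
EF (EX (a & p)): least fixpoint, start Z0 = {5, 6}, add states with some successor in Z. Z1 = {4, 5, 6}; Z2 = {0, 4, 5, 6}; fixed.
Sat(EF (EX (a & p))) = {0, 4, 5, 6}
A[(p & ~a) U EF (EX (a & p))]: least fixpoint, start Z0 = Sat(EF (EX (a & p))) = {0, 4, 5, 6}, add states in Sat(p & ~a) with every successor in Z. Already a fixed point.
Sat(A[(p & ~a) U EF (EX (a & p))]) = {0, 4, 5, 6}
|Sat(A[(p & ~a) U EF (EX (a & p))])| = |{0, 4, 5, 6}| = 4.

4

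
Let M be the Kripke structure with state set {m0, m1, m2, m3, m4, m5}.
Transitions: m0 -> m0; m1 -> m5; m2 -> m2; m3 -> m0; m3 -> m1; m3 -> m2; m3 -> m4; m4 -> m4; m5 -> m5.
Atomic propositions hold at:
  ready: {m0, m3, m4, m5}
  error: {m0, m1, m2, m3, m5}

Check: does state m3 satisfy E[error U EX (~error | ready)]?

Yes

Sat(~error) = {m4}
Sat(~error | ready) = {m0, m3, m4, m5}
Sat(EX (~error | ready)) = {s : some successor in {m0, m3, m4, m5}} = {m0, m1, m3, m4, m5}
E[error U EX (~error | ready)]: least fixpoint, start Z0 = Sat(EX (~error | ready)) = {m0, m1, m3, m4, m5}, add states in Sat(error) with some successor in Z. Already a fixed point.
Sat(E[error U EX (~error | ready)]) = {m0, m1, m3, m4, m5}
m3 ∈ Sat(E[error U EX (~error | ready)]) = {m0, m1, m3, m4, m5}, so the formula holds at m3.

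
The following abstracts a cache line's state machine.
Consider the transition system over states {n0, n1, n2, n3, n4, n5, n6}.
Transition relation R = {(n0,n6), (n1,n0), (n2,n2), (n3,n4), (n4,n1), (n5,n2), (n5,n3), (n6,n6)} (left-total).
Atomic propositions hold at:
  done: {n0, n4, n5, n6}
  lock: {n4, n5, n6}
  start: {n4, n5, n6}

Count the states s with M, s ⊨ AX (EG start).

2

EG start: greatest fixpoint, start Z0 = {n4, n5, n6}, keep only states in Sat with some successor in Z. Z1 = {n6}; fixed.
Sat(EG start) = {n6}
Sat(AX (EG start)) = {s : every successor in {n6}} = {n0, n6}
|Sat(AX (EG start))| = |{n0, n6}| = 2.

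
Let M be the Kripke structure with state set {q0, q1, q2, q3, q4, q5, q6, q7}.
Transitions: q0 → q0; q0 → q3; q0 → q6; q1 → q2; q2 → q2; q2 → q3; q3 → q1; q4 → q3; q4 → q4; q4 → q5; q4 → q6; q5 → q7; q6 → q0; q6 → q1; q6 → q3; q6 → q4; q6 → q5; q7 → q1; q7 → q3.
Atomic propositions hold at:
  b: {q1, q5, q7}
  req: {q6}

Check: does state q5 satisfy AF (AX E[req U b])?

Yes

E[req U b]: least fixpoint, start Z0 = Sat(b) = {q1, q5, q7}, add states in Sat(req) with some successor in Z. Z1 = {q1, q5, q6, q7}; fixed.
Sat(E[req U b]) = {q1, q5, q6, q7}
Sat(AX E[req U b]) = {s : every successor in {q1, q5, q6, q7}} = {q3, q5}
AF (AX E[req U b]): least fixpoint, start Z0 = {q3, q5}, add states with every successor in Z. Already a fixed point.
Sat(AF (AX E[req U b])) = {q3, q5}
q5 ∈ Sat(AF (AX E[req U b])) = {q3, q5}, so the formula holds at q5.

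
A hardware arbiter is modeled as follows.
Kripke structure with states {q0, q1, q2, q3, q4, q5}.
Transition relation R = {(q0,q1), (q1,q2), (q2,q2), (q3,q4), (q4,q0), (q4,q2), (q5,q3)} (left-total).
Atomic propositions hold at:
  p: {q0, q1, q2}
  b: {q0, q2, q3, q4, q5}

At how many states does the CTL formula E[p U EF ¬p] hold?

Sat(¬p) = {q3, q4, q5}
EF ¬p: least fixpoint, start Z0 = {q3, q4, q5}, add states with some successor in Z. Already a fixed point.
Sat(EF ¬p) = {q3, q4, q5}
E[p U EF ¬p]: least fixpoint, start Z0 = Sat(EF ¬p) = {q3, q4, q5}, add states in Sat(p) with some successor in Z. Already a fixed point.
Sat(E[p U EF ¬p]) = {q3, q4, q5}
|Sat(E[p U EF ¬p])| = |{q3, q4, q5}| = 3.

3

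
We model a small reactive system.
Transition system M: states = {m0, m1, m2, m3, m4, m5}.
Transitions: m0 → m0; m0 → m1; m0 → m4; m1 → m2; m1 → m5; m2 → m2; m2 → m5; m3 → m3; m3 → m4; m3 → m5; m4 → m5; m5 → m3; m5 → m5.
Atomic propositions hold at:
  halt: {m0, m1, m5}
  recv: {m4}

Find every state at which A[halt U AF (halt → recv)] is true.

{m2, m3, m4}

Sat(halt → recv) = {m2, m3, m4}
AF (halt → recv): least fixpoint, start Z0 = {m2, m3, m4}, add states with every successor in Z. Already a fixed point.
Sat(AF (halt → recv)) = {m2, m3, m4}
A[halt U AF (halt → recv)]: least fixpoint, start Z0 = Sat(AF (halt → recv)) = {m2, m3, m4}, add states in Sat(halt) with every successor in Z. Already a fixed point.
Sat(A[halt U AF (halt → recv)]) = {m2, m3, m4}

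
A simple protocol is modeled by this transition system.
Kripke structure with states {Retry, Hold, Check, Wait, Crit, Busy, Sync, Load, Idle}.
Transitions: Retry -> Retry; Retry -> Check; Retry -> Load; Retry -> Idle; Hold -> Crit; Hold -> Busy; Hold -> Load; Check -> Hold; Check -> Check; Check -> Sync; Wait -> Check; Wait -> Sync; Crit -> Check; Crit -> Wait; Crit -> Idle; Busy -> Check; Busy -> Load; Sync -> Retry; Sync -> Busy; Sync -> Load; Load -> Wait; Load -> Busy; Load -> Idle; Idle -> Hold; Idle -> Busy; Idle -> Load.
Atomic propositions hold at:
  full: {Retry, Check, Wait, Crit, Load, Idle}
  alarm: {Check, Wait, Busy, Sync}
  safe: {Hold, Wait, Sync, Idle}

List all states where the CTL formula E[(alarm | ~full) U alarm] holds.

Sat(~full) = {Hold, Busy, Sync}
Sat(alarm | ~full) = {Hold, Check, Wait, Busy, Sync}
E[(alarm | ~full) U alarm]: least fixpoint, start Z0 = Sat(alarm) = {Check, Wait, Busy, Sync}, add states in Sat(alarm | ~full) with some successor in Z. Z1 = {Hold, Check, Wait, Busy, Sync}; fixed.
Sat(E[(alarm | ~full) U alarm]) = {Hold, Check, Wait, Busy, Sync}

{Hold, Check, Wait, Busy, Sync}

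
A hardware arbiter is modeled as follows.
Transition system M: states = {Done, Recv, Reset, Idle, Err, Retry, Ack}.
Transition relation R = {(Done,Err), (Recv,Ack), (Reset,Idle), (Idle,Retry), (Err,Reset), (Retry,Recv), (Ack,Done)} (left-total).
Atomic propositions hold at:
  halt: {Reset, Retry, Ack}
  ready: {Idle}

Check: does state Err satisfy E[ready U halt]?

No

E[ready U halt]: least fixpoint, start Z0 = Sat(halt) = {Reset, Retry, Ack}, add states in Sat(ready) with some successor in Z. Z1 = {Reset, Idle, Retry, Ack}; fixed.
Sat(E[ready U halt]) = {Reset, Idle, Retry, Ack}
Err ∉ Sat(E[ready U halt]) = {Reset, Idle, Retry, Ack}, so the formula does not hold at Err.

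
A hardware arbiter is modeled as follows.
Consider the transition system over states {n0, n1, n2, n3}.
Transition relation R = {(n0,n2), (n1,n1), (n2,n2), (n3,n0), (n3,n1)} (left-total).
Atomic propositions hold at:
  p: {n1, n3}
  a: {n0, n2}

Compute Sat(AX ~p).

Sat(~p) = {n0, n2}
Sat(AX ~p) = {s : every successor in {n0, n2}} = {n0, n2}

{n0, n2}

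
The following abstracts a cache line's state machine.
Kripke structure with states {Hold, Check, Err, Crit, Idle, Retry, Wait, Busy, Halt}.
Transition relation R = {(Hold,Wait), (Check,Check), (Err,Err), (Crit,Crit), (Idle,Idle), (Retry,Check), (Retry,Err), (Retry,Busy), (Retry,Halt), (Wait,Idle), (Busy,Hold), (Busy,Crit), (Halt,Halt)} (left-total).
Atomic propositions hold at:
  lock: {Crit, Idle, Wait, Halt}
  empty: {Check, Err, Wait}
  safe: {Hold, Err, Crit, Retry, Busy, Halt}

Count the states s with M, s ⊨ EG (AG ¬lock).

2

Sat(¬lock) = {Hold, Check, Err, Retry, Busy}
AG ¬lock: greatest fixpoint, start Z0 = {Hold, Check, Err, Retry, Busy}, keep only states in Sat with every successor in Z. Z1 = {Check, Err}; fixed.
Sat(AG ¬lock) = {Check, Err}
EG (AG ¬lock): greatest fixpoint, start Z0 = {Check, Err}, keep only states in Sat with some successor in Z. Already a fixed point.
Sat(EG (AG ¬lock)) = {Check, Err}
|Sat(EG (AG ¬lock))| = |{Check, Err}| = 2.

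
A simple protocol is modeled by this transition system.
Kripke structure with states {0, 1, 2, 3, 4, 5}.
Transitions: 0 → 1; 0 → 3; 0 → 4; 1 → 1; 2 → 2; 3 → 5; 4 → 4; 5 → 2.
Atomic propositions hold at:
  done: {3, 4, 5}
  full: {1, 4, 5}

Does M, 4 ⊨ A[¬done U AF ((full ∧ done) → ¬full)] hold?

Sat(¬done) = {0, 1, 2}
Sat(full ∧ done) = {4, 5}
Sat(¬full) = {0, 2, 3}
Sat((full ∧ done) → ¬full) = {0, 1, 2, 3}
AF ((full ∧ done) → ¬full): least fixpoint, start Z0 = {0, 1, 2, 3}, add states with every successor in Z. Z1 = {0, 1, 2, 3, 5}; fixed.
Sat(AF ((full ∧ done) → ¬full)) = {0, 1, 2, 3, 5}
A[¬done U AF ((full ∧ done) → ¬full)]: least fixpoint, start Z0 = Sat(AF ((full ∧ done) → ¬full)) = {0, 1, 2, 3, 5}, add states in Sat(¬done) with every successor in Z. Already a fixed point.
Sat(A[¬done U AF ((full ∧ done) → ¬full)]) = {0, 1, 2, 3, 5}
4 ∉ Sat(A[¬done U AF ((full ∧ done) → ¬full)]) = {0, 1, 2, 3, 5}, so the formula does not hold at 4.

No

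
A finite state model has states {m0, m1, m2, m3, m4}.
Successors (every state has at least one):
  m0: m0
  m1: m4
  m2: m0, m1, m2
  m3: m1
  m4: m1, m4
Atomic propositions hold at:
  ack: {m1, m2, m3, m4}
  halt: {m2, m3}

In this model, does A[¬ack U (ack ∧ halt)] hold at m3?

Yes

Sat(¬ack) = {m0}
Sat(ack ∧ halt) = {m2, m3}
A[¬ack U (ack ∧ halt)]: least fixpoint, start Z0 = Sat((ack ∧ halt)) = {m2, m3}, add states in Sat(¬ack) with every successor in Z. Already a fixed point.
Sat(A[¬ack U (ack ∧ halt)]) = {m2, m3}
m3 ∈ Sat(A[¬ack U (ack ∧ halt)]) = {m2, m3}, so the formula holds at m3.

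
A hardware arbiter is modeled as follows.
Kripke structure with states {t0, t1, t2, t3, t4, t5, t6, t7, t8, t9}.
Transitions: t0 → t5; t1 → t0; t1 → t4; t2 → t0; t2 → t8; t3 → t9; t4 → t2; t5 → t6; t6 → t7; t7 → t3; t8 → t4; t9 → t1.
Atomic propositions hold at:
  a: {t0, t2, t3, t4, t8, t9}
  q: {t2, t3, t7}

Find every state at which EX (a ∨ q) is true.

Sat(a ∨ q) = {t0, t2, t3, t4, t7, t8, t9}
Sat(EX (a ∨ q)) = {s : some successor in {t0, t2, t3, t4, t7, t8, t9}} = {t1, t2, t3, t4, t6, t7, t8}

{t1, t2, t3, t4, t6, t7, t8}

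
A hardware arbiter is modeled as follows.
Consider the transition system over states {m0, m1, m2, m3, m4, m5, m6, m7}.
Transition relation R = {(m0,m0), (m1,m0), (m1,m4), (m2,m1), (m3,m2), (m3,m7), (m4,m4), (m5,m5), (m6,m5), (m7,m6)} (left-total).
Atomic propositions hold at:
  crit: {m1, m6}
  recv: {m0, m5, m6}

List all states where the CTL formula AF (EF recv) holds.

EF recv: least fixpoint, start Z0 = {m0, m5, m6}, add states with some successor in Z. Z1 = {m0, m1, m5, m6, m7}; Z2 = {m0, m1, m2, m3, m5, m6, m7}; fixed.
Sat(EF recv) = {m0, m1, m2, m3, m5, m6, m7}
AF (EF recv): least fixpoint, start Z0 = {m0, m1, m2, m3, m5, m6, m7}, add states with every successor in Z. Already a fixed point.
Sat(AF (EF recv)) = {m0, m1, m2, m3, m5, m6, m7}

{m0, m1, m2, m3, m5, m6, m7}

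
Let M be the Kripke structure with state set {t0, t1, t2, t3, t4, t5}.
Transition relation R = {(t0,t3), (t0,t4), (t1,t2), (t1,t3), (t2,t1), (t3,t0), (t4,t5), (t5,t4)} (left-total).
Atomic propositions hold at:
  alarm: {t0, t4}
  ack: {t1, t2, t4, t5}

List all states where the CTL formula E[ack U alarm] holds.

E[ack U alarm]: least fixpoint, start Z0 = Sat(alarm) = {t0, t4}, add states in Sat(ack) with some successor in Z. Z1 = {t0, t4, t5}; fixed.
Sat(E[ack U alarm]) = {t0, t4, t5}

{t0, t4, t5}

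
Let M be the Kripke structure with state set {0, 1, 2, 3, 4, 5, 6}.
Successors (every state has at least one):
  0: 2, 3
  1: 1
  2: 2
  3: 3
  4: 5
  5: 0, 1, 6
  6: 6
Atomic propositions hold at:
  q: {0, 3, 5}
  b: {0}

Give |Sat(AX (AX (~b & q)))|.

1

Sat(~b) = {1, 2, 3, 4, 5, 6}
Sat(~b & q) = {3, 5}
Sat(AX (~b & q)) = {s : every successor in {3, 5}} = {3, 4}
Sat(AX (AX (~b & q))) = {s : every successor in {3, 4}} = {3}
|Sat(AX (AX (~b & q)))| = |{3}| = 1.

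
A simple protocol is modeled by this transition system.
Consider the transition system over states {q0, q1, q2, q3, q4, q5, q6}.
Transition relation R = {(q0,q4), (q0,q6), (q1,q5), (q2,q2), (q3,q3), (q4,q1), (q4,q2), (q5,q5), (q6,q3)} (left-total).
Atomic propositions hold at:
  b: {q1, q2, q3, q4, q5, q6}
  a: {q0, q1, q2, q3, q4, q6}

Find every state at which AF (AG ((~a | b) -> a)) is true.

Sat(~a) = {q5}
Sat(~a | b) = {q1, q2, q3, q4, q5, q6}
Sat((~a | b) -> a) = {q0, q1, q2, q3, q4, q6}
AG ((~a | b) -> a): greatest fixpoint, start Z0 = {q0, q1, q2, q3, q4, q6}, keep only states in Sat with every successor in Z. Z1 = {q0, q2, q3, q4, q6}; Z2 = {q0, q2, q3, q6}; Z3 = {q2, q3, q6}; fixed.
Sat(AG ((~a | b) -> a)) = {q2, q3, q6}
AF (AG ((~a | b) -> a)): least fixpoint, start Z0 = {q2, q3, q6}, add states with every successor in Z. Already a fixed point.
Sat(AF (AG ((~a | b) -> a))) = {q2, q3, q6}

{q2, q3, q6}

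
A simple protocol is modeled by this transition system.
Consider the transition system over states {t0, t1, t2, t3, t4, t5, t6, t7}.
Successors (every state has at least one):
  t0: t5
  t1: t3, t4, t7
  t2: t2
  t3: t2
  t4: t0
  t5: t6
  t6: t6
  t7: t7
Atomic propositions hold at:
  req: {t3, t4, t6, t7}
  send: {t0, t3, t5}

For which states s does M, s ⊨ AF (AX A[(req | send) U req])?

{t0, t1, t4, t5, t6, t7}

Sat(req | send) = {t0, t3, t4, t5, t6, t7}
A[(req | send) U req]: least fixpoint, start Z0 = Sat(req) = {t3, t4, t6, t7}, add states in Sat(req | send) with every successor in Z. Z1 = {t3, t4, t5, t6, t7}; Z2 = {t0, t3, t4, t5, t6, t7}; fixed.
Sat(A[(req | send) U req]) = {t0, t3, t4, t5, t6, t7}
Sat(AX A[(req | send) U req]) = {s : every successor in {t0, t3, t4, t5, t6, t7}} = {t0, t1, t4, t5, t6, t7}
AF (AX A[(req | send) U req]): least fixpoint, start Z0 = {t0, t1, t4, t5, t6, t7}, add states with every successor in Z. Already a fixed point.
Sat(AF (AX A[(req | send) U req])) = {t0, t1, t4, t5, t6, t7}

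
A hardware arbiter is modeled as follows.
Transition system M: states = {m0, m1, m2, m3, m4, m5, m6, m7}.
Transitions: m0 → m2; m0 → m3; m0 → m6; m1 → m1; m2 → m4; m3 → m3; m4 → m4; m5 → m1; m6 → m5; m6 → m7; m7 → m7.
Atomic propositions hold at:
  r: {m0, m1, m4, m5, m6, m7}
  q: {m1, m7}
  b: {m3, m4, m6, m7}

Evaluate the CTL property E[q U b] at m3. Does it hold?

E[q U b]: least fixpoint, start Z0 = Sat(b) = {m3, m4, m6, m7}, add states in Sat(q) with some successor in Z. Already a fixed point.
Sat(E[q U b]) = {m3, m4, m6, m7}
m3 ∈ Sat(E[q U b]) = {m3, m4, m6, m7}, so the formula holds at m3.

Yes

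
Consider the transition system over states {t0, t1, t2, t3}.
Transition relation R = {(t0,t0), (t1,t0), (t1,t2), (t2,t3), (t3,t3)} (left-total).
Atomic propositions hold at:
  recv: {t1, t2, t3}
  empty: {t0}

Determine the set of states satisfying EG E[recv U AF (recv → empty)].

{t0, t1}

Sat(recv → empty) = {t0}
AF (recv → empty): least fixpoint, start Z0 = {t0}, add states with every successor in Z. Already a fixed point.
Sat(AF (recv → empty)) = {t0}
E[recv U AF (recv → empty)]: least fixpoint, start Z0 = Sat(AF (recv → empty)) = {t0}, add states in Sat(recv) with some successor in Z. Z1 = {t0, t1}; fixed.
Sat(E[recv U AF (recv → empty)]) = {t0, t1}
EG E[recv U AF (recv → empty)]: greatest fixpoint, start Z0 = {t0, t1}, keep only states in Sat with some successor in Z. Already a fixed point.
Sat(EG E[recv U AF (recv → empty)]) = {t0, t1}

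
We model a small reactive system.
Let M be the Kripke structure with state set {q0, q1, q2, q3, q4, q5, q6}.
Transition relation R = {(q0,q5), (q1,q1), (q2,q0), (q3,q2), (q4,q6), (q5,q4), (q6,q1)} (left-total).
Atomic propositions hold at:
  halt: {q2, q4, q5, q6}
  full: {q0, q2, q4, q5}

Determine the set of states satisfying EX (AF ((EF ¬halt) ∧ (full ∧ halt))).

Sat(¬halt) = {q0, q1, q3}
EF ¬halt: least fixpoint, start Z0 = {q0, q1, q3}, add states with some successor in Z. Z1 = {q0, q1, q2, q3, q6}; Z2 = {q0, q1, q2, q3, q4, q6}; Z3 = {q0, q1, q2, q3, q4, q5, q6}; fixed.
Sat(EF ¬halt) = {q0, q1, q2, q3, q4, q5, q6}
Sat(full ∧ halt) = {q2, q4, q5}
Sat((EF ¬halt) ∧ (full ∧ halt)) = {q2, q4, q5}
AF ((EF ¬halt) ∧ (full ∧ halt)): least fixpoint, start Z0 = {q2, q4, q5}, add states with every successor in Z. Z1 = {q0, q2, q3, q4, q5}; fixed.
Sat(AF ((EF ¬halt) ∧ (full ∧ halt))) = {q0, q2, q3, q4, q5}
Sat(EX (AF ((EF ¬halt) ∧ (full ∧ halt)))) = {s : some successor in {q0, q2, q3, q4, q5}} = {q0, q2, q3, q5}

{q0, q2, q3, q5}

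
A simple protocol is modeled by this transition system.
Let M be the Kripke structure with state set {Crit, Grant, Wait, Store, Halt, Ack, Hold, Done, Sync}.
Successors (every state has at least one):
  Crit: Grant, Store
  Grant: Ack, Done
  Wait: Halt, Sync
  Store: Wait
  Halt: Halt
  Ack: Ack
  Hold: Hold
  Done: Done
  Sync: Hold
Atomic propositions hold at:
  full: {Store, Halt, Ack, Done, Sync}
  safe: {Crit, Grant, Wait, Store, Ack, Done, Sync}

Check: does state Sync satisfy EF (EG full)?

No

EG full: greatest fixpoint, start Z0 = {Store, Halt, Ack, Done, Sync}, keep only states in Sat with some successor in Z. Z1 = {Halt, Ack, Done}; fixed.
Sat(EG full) = {Halt, Ack, Done}
EF (EG full): least fixpoint, start Z0 = {Halt, Ack, Done}, add states with some successor in Z. Z1 = {Grant, Wait, Halt, Ack, Done}; Z2 = {Crit, Grant, Wait, Store, Halt, Ack, Done}; fixed.
Sat(EF (EG full)) = {Crit, Grant, Wait, Store, Halt, Ack, Done}
Sync ∉ Sat(EF (EG full)) = {Crit, Grant, Wait, Store, Halt, Ack, Done}, so the formula does not hold at Sync.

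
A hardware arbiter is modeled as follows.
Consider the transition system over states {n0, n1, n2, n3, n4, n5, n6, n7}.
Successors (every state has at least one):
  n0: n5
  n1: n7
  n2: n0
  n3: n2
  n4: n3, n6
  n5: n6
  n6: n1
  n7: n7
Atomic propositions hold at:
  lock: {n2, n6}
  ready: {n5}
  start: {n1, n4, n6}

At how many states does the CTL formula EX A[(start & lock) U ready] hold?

Sat(start & lock) = {n6}
A[(start & lock) U ready]: least fixpoint, start Z0 = Sat(ready) = {n5}, add states in Sat(start & lock) with every successor in Z. Already a fixed point.
Sat(A[(start & lock) U ready]) = {n5}
Sat(EX A[(start & lock) U ready]) = {s : some successor in {n5}} = {n0}
|Sat(EX A[(start & lock) U ready])| = |{n0}| = 1.

1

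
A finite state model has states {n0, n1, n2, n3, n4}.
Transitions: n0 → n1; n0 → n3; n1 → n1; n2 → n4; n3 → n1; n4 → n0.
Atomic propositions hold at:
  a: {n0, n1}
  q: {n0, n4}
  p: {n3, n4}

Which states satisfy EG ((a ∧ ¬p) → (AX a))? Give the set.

{n1, n3}

Sat(¬p) = {n0, n1, n2}
Sat(a ∧ ¬p) = {n0, n1}
Sat(AX a) = {s : every successor in {n0, n1}} = {n1, n3, n4}
Sat((a ∧ ¬p) → (AX a)) = {n1, n2, n3, n4}
EG ((a ∧ ¬p) → (AX a)): greatest fixpoint, start Z0 = {n1, n2, n3, n4}, keep only states in Sat with some successor in Z. Z1 = {n1, n2, n3}; Z2 = {n1, n3}; fixed.
Sat(EG ((a ∧ ¬p) → (AX a))) = {n1, n3}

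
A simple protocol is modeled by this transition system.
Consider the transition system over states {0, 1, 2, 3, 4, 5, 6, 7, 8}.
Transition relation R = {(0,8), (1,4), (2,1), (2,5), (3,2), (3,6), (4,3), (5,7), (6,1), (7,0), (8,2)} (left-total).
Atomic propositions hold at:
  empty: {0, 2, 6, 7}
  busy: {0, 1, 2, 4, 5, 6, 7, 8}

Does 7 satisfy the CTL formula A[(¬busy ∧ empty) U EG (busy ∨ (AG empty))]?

Yes

Sat(¬busy) = {3}
Sat(¬busy ∧ empty) = ∅
AG empty: greatest fixpoint, start Z0 = {0, 2, 6, 7}, keep only states in Sat with every successor in Z. Z1 = {7}; Z2 = ∅; fixed.
Sat(AG empty) = ∅
Sat(busy ∨ (AG empty)) = {0, 1, 2, 4, 5, 6, 7, 8}
EG (busy ∨ (AG empty)): greatest fixpoint, start Z0 = {0, 1, 2, 4, 5, 6, 7, 8}, keep only states in Sat with some successor in Z. Z1 = {0, 1, 2, 5, 6, 7, 8}; Z2 = {0, 2, 5, 6, 7, 8}; Z3 = {0, 2, 5, 7, 8}; fixed.
Sat(EG (busy ∨ (AG empty))) = {0, 2, 5, 7, 8}
A[(¬busy ∧ empty) U EG (busy ∨ (AG empty))]: least fixpoint, start Z0 = Sat(EG (busy ∨ (AG empty))) = {0, 2, 5, 7, 8}, add states in Sat(¬busy ∧ empty) with every successor in Z. Already a fixed point.
Sat(A[(¬busy ∧ empty) U EG (busy ∨ (AG empty))]) = {0, 2, 5, 7, 8}
7 ∈ Sat(A[(¬busy ∧ empty) U EG (busy ∨ (AG empty))]) = {0, 2, 5, 7, 8}, so the formula holds at 7.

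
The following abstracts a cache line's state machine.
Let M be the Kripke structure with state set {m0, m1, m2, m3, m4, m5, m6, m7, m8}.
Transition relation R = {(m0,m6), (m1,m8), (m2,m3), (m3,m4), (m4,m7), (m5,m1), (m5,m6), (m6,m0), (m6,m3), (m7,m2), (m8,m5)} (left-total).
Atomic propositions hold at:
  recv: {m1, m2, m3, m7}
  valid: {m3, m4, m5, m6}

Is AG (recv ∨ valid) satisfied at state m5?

Sat(recv ∨ valid) = {m1, m2, m3, m4, m5, m6, m7}
AG (recv ∨ valid): greatest fixpoint, start Z0 = {m1, m2, m3, m4, m5, m6, m7}, keep only states in Sat with every successor in Z. Z1 = {m2, m3, m4, m5, m7}; Z2 = {m2, m3, m4, m7}; fixed.
Sat(AG (recv ∨ valid)) = {m2, m3, m4, m7}
m5 ∉ Sat(AG (recv ∨ valid)) = {m2, m3, m4, m7}, so the formula does not hold at m5.

No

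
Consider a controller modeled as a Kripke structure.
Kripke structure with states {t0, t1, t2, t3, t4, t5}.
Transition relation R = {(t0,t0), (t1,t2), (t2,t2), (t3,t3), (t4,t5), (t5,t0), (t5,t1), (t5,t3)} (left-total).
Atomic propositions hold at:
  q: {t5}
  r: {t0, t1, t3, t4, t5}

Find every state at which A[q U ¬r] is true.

{t2}

Sat(¬r) = {t2}
A[q U ¬r]: least fixpoint, start Z0 = Sat(¬r) = {t2}, add states in Sat(q) with every successor in Z. Already a fixed point.
Sat(A[q U ¬r]) = {t2}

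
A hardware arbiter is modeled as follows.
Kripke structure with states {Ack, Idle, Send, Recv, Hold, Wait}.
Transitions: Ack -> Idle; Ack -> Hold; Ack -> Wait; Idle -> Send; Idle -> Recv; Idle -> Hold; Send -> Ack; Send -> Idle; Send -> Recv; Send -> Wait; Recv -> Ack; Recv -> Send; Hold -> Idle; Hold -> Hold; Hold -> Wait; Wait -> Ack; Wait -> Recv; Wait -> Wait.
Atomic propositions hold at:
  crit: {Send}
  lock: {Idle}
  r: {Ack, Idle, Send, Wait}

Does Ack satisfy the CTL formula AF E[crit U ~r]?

Sat(~r) = {Recv, Hold}
E[crit U ~r]: least fixpoint, start Z0 = Sat(~r) = {Recv, Hold}, add states in Sat(crit) with some successor in Z. Z1 = {Send, Recv, Hold}; fixed.
Sat(E[crit U ~r]) = {Send, Recv, Hold}
AF E[crit U ~r]: least fixpoint, start Z0 = {Send, Recv, Hold}, add states with every successor in Z. Z1 = {Idle, Send, Recv, Hold}; fixed.
Sat(AF E[crit U ~r]) = {Idle, Send, Recv, Hold}
Ack ∉ Sat(AF E[crit U ~r]) = {Idle, Send, Recv, Hold}, so the formula does not hold at Ack.

No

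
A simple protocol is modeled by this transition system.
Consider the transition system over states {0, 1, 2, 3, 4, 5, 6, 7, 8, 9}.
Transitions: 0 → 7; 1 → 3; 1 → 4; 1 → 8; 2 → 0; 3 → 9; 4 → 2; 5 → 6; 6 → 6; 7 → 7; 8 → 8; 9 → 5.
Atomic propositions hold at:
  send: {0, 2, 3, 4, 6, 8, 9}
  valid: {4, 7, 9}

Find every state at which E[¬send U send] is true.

Sat(¬send) = {1, 5, 7}
E[¬send U send]: least fixpoint, start Z0 = Sat(send) = {0, 2, 3, 4, 6, 8, 9}, add states in Sat(¬send) with some successor in Z. Z1 = {0, 1, 2, 3, 4, 5, 6, 8, 9}; fixed.
Sat(E[¬send U send]) = {0, 1, 2, 3, 4, 5, 6, 8, 9}

{0, 1, 2, 3, 4, 5, 6, 8, 9}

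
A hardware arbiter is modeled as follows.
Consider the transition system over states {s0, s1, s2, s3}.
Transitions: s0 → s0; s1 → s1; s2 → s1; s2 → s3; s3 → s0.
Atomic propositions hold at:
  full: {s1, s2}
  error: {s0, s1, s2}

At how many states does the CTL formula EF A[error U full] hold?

A[error U full]: least fixpoint, start Z0 = Sat(full) = {s1, s2}, add states in Sat(error) with every successor in Z. Already a fixed point.
Sat(A[error U full]) = {s1, s2}
EF A[error U full]: least fixpoint, start Z0 = {s1, s2}, add states with some successor in Z. Already a fixed point.
Sat(EF A[error U full]) = {s1, s2}
|Sat(EF A[error U full])| = |{s1, s2}| = 2.

2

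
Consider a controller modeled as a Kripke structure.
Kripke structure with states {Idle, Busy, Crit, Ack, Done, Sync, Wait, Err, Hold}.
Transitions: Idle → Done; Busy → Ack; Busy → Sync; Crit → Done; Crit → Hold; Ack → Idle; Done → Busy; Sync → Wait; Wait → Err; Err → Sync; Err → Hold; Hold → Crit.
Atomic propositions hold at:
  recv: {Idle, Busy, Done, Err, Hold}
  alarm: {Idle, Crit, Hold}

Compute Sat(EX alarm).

{Crit, Ack, Err, Hold}

Sat(EX alarm) = {s : some successor in {Idle, Crit, Hold}} = {Crit, Ack, Err, Hold}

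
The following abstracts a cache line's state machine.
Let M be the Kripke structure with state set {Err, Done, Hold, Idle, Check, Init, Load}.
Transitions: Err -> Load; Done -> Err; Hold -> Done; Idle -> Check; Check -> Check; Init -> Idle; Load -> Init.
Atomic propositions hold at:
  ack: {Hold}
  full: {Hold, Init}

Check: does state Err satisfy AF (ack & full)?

No

Sat(ack & full) = {Hold}
AF (ack & full): least fixpoint, start Z0 = {Hold}, add states with every successor in Z. Already a fixed point.
Sat(AF (ack & full)) = {Hold}
Err ∉ Sat(AF (ack & full)) = {Hold}, so the formula does not hold at Err.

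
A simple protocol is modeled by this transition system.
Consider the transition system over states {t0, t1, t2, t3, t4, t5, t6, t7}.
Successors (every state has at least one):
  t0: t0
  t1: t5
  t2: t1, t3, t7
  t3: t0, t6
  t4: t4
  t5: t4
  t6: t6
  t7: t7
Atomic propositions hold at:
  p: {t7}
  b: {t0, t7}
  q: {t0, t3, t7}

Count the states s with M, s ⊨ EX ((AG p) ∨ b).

AG p: greatest fixpoint, start Z0 = {t7}, keep only states in Sat with every successor in Z. Already a fixed point.
Sat(AG p) = {t7}
Sat((AG p) ∨ b) = {t0, t7}
Sat(EX ((AG p) ∨ b)) = {s : some successor in {t0, t7}} = {t0, t2, t3, t7}
|Sat(EX ((AG p) ∨ b))| = |{t0, t2, t3, t7}| = 4.

4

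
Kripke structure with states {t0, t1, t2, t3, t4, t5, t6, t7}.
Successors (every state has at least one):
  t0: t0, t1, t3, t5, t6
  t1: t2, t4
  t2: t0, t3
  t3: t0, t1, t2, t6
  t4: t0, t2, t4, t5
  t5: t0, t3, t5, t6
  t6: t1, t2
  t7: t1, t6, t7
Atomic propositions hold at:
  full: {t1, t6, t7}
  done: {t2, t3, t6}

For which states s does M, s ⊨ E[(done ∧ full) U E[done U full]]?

{t1, t2, t3, t6, t7}

Sat(done ∧ full) = {t6}
E[done U full]: least fixpoint, start Z0 = Sat(full) = {t1, t6, t7}, add states in Sat(done) with some successor in Z. Z1 = {t1, t3, t6, t7}; Z2 = {t1, t2, t3, t6, t7}; fixed.
Sat(E[done U full]) = {t1, t2, t3, t6, t7}
E[(done ∧ full) U E[done U full]]: least fixpoint, start Z0 = Sat(E[done U full]) = {t1, t2, t3, t6, t7}, add states in Sat(done ∧ full) with some successor in Z. Already a fixed point.
Sat(E[(done ∧ full) U E[done U full]]) = {t1, t2, t3, t6, t7}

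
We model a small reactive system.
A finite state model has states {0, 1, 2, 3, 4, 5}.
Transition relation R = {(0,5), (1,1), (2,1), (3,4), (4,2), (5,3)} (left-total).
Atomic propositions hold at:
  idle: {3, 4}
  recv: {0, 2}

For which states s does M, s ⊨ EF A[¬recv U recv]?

{0, 2, 3, 4, 5}

Sat(¬recv) = {1, 3, 4, 5}
A[¬recv U recv]: least fixpoint, start Z0 = Sat(recv) = {0, 2}, add states in Sat(¬recv) with every successor in Z. Z1 = {0, 2, 4}; Z2 = {0, 2, 3, 4}; Z3 = {0, 2, 3, 4, 5}; fixed.
Sat(A[¬recv U recv]) = {0, 2, 3, 4, 5}
EF A[¬recv U recv]: least fixpoint, start Z0 = {0, 2, 3, 4, 5}, add states with some successor in Z. Already a fixed point.
Sat(EF A[¬recv U recv]) = {0, 2, 3, 4, 5}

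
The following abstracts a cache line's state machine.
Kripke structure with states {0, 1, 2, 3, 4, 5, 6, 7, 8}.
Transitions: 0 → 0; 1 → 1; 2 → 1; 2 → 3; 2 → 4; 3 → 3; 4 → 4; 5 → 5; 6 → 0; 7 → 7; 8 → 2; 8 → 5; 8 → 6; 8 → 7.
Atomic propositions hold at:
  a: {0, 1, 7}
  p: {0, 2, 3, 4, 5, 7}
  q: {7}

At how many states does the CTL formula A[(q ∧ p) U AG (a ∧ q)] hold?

Sat(q ∧ p) = {7}
Sat(a ∧ q) = {7}
AG (a ∧ q): greatest fixpoint, start Z0 = {7}, keep only states in Sat with every successor in Z. Already a fixed point.
Sat(AG (a ∧ q)) = {7}
A[(q ∧ p) U AG (a ∧ q)]: least fixpoint, start Z0 = Sat(AG (a ∧ q)) = {7}, add states in Sat(q ∧ p) with every successor in Z. Already a fixed point.
Sat(A[(q ∧ p) U AG (a ∧ q)]) = {7}
|Sat(A[(q ∧ p) U AG (a ∧ q)])| = |{7}| = 1.

1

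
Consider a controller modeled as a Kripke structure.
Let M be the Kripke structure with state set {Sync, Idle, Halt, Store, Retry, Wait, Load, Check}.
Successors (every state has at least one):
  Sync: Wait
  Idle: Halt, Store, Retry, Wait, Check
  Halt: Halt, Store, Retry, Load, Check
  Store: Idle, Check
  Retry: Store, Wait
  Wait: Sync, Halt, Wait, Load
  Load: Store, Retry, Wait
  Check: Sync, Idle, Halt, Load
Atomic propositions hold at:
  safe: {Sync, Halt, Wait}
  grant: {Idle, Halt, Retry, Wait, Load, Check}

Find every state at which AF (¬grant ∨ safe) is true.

Sat(¬grant) = {Sync, Store}
Sat(¬grant ∨ safe) = {Sync, Halt, Store, Wait}
AF (¬grant ∨ safe): least fixpoint, start Z0 = {Sync, Halt, Store, Wait}, add states with every successor in Z. Z1 = {Sync, Halt, Store, Retry, Wait}; Z2 = {Sync, Halt, Store, Retry, Wait, Load}; fixed.
Sat(AF (¬grant ∨ safe)) = {Sync, Halt, Store, Retry, Wait, Load}

{Sync, Halt, Store, Retry, Wait, Load}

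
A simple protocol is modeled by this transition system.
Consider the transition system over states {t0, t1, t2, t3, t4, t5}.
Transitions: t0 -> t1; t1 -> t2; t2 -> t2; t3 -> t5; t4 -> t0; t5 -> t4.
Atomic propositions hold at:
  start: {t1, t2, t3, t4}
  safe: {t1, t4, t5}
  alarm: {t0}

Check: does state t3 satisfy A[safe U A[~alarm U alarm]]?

Yes

Sat(~alarm) = {t1, t2, t3, t4, t5}
A[~alarm U alarm]: least fixpoint, start Z0 = Sat(alarm) = {t0}, add states in Sat(~alarm) with every successor in Z. Z1 = {t0, t4}; Z2 = {t0, t4, t5}; Z3 = {t0, t3, t4, t5}; fixed.
Sat(A[~alarm U alarm]) = {t0, t3, t4, t5}
A[safe U A[~alarm U alarm]]: least fixpoint, start Z0 = Sat(A[~alarm U alarm]) = {t0, t3, t4, t5}, add states in Sat(safe) with every successor in Z. Already a fixed point.
Sat(A[safe U A[~alarm U alarm]]) = {t0, t3, t4, t5}
t3 ∈ Sat(A[safe U A[~alarm U alarm]]) = {t0, t3, t4, t5}, so the formula holds at t3.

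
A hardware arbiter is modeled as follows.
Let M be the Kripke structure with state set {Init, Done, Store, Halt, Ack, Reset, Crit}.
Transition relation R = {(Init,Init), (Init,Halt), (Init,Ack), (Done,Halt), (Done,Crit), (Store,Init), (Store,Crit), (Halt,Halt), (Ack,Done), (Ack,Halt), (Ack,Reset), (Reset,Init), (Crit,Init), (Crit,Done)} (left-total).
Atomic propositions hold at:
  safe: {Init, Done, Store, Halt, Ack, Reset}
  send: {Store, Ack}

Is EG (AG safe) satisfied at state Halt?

AG safe: greatest fixpoint, start Z0 = {Init, Done, Store, Halt, Ack, Reset}, keep only states in Sat with every successor in Z. Z1 = {Init, Halt, Ack, Reset}; Z2 = {Init, Halt, Reset}; Z3 = {Halt, Reset}; Z4 = {Halt}; fixed.
Sat(AG safe) = {Halt}
EG (AG safe): greatest fixpoint, start Z0 = {Halt}, keep only states in Sat with some successor in Z. Already a fixed point.
Sat(EG (AG safe)) = {Halt}
Halt ∈ Sat(EG (AG safe)) = {Halt}, so the formula holds at Halt.

Yes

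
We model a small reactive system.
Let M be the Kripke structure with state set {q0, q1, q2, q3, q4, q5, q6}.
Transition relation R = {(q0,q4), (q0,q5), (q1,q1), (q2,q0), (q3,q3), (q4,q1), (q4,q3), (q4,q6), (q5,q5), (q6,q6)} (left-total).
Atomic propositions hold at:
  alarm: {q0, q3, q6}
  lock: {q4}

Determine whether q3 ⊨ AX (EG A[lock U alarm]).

A[lock U alarm]: least fixpoint, start Z0 = Sat(alarm) = {q0, q3, q6}, add states in Sat(lock) with every successor in Z. Already a fixed point.
Sat(A[lock U alarm]) = {q0, q3, q6}
EG A[lock U alarm]: greatest fixpoint, start Z0 = {q0, q3, q6}, keep only states in Sat with some successor in Z. Z1 = {q3, q6}; fixed.
Sat(EG A[lock U alarm]) = {q3, q6}
Sat(AX (EG A[lock U alarm])) = {s : every successor in {q3, q6}} = {q3, q6}
q3 ∈ Sat(AX (EG A[lock U alarm])) = {q3, q6}, so the formula holds at q3.

Yes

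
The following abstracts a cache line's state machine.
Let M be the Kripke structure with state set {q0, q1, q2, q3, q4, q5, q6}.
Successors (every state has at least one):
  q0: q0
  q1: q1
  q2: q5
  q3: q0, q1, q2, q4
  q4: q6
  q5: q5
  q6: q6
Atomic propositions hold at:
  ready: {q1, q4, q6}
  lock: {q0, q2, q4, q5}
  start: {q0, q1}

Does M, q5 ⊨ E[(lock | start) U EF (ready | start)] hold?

No

Sat(lock | start) = {q0, q1, q2, q4, q5}
Sat(ready | start) = {q0, q1, q4, q6}
EF (ready | start): least fixpoint, start Z0 = {q0, q1, q4, q6}, add states with some successor in Z. Z1 = {q0, q1, q3, q4, q6}; fixed.
Sat(EF (ready | start)) = {q0, q1, q3, q4, q6}
E[(lock | start) U EF (ready | start)]: least fixpoint, start Z0 = Sat(EF (ready | start)) = {q0, q1, q3, q4, q6}, add states in Sat(lock | start) with some successor in Z. Already a fixed point.
Sat(E[(lock | start) U EF (ready | start)]) = {q0, q1, q3, q4, q6}
q5 ∉ Sat(E[(lock | start) U EF (ready | start)]) = {q0, q1, q3, q4, q6}, so the formula does not hold at q5.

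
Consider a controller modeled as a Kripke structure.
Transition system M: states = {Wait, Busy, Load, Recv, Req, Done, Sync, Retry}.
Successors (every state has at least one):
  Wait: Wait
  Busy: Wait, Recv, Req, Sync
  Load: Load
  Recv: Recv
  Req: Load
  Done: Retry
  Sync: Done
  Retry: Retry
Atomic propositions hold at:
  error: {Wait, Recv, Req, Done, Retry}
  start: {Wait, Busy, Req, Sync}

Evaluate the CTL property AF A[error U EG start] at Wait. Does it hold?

EG start: greatest fixpoint, start Z0 = {Wait, Busy, Req, Sync}, keep only states in Sat with some successor in Z. Z1 = {Wait, Busy}; fixed.
Sat(EG start) = {Wait, Busy}
A[error U EG start]: least fixpoint, start Z0 = Sat(EG start) = {Wait, Busy}, add states in Sat(error) with every successor in Z. Already a fixed point.
Sat(A[error U EG start]) = {Wait, Busy}
AF A[error U EG start]: least fixpoint, start Z0 = {Wait, Busy}, add states with every successor in Z. Already a fixed point.
Sat(AF A[error U EG start]) = {Wait, Busy}
Wait ∈ Sat(AF A[error U EG start]) = {Wait, Busy}, so the formula holds at Wait.

Yes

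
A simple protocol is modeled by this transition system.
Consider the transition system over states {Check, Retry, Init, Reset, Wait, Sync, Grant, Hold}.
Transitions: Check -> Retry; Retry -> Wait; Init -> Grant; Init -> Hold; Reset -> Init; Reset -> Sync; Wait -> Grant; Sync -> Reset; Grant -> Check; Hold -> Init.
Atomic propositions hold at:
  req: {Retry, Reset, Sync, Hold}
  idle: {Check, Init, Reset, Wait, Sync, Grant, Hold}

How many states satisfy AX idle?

7

Sat(AX idle) = {s : every successor in {Check, Init, Reset, Wait, Sync, Grant, Hold}} = {Retry, Init, Reset, Wait, Sync, Grant, Hold}
|Sat(AX idle)| = |{Retry, Init, Reset, Wait, Sync, Grant, Hold}| = 7.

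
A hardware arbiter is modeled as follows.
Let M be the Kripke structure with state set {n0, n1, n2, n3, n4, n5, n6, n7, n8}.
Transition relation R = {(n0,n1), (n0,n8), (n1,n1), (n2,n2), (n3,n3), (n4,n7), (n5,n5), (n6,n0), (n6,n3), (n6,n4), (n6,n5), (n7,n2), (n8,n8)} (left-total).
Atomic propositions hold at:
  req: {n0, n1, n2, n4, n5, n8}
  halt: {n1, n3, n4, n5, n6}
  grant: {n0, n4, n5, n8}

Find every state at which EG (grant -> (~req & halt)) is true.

Sat(~req) = {n3, n6, n7}
Sat(~req & halt) = {n3, n6}
Sat(grant -> (~req & halt)) = {n1, n2, n3, n6, n7}
EG (grant -> (~req & halt)): greatest fixpoint, start Z0 = {n1, n2, n3, n6, n7}, keep only states in Sat with some successor in Z. Already a fixed point.
Sat(EG (grant -> (~req & halt))) = {n1, n2, n3, n6, n7}

{n1, n2, n3, n6, n7}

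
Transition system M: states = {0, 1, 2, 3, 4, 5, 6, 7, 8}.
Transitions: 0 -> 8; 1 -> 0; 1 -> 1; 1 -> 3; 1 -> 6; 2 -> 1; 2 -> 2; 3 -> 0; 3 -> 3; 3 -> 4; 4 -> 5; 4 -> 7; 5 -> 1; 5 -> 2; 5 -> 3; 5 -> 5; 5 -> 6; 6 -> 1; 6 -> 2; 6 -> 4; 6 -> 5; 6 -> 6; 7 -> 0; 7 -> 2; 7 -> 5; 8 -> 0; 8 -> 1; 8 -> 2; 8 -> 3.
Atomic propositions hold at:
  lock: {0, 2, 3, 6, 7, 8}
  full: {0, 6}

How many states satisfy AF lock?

AF lock: least fixpoint, start Z0 = {0, 2, 3, 6, 7, 8}, add states with every successor in Z. Already a fixed point.
Sat(AF lock) = {0, 2, 3, 6, 7, 8}
|Sat(AF lock)| = |{0, 2, 3, 6, 7, 8}| = 6.

6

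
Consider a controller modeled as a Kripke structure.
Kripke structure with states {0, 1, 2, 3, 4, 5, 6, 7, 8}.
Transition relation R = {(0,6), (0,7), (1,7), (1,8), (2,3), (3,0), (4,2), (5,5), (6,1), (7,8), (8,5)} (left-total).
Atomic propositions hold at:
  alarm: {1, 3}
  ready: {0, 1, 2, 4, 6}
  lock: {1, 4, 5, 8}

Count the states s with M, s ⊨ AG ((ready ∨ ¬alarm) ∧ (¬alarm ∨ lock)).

6

Sat(¬alarm) = {0, 2, 4, 5, 6, 7, 8}
Sat(ready ∨ ¬alarm) = {0, 1, 2, 4, 5, 6, 7, 8}
Sat(¬alarm ∨ lock) = {0, 1, 2, 4, 5, 6, 7, 8}
Sat((ready ∨ ¬alarm) ∧ (¬alarm ∨ lock)) = {0, 1, 2, 4, 5, 6, 7, 8}
AG ((ready ∨ ¬alarm) ∧ (¬alarm ∨ lock)): greatest fixpoint, start Z0 = {0, 1, 2, 4, 5, 6, 7, 8}, keep only states in Sat with every successor in Z. Z1 = {0, 1, 4, 5, 6, 7, 8}; Z2 = {0, 1, 5, 6, 7, 8}; fixed.
Sat(AG ((ready ∨ ¬alarm) ∧ (¬alarm ∨ lock))) = {0, 1, 5, 6, 7, 8}
|Sat(AG ((ready ∨ ¬alarm) ∧ (¬alarm ∨ lock)))| = |{0, 1, 5, 6, 7, 8}| = 6.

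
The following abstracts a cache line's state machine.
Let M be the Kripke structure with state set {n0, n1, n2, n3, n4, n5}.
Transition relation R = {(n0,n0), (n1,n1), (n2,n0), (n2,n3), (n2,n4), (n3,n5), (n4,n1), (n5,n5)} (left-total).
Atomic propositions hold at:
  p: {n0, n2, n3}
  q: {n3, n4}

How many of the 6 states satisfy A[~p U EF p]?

3

Sat(~p) = {n1, n4, n5}
EF p: least fixpoint, start Z0 = {n0, n2, n3}, add states with some successor in Z. Already a fixed point.
Sat(EF p) = {n0, n2, n3}
A[~p U EF p]: least fixpoint, start Z0 = Sat(EF p) = {n0, n2, n3}, add states in Sat(~p) with every successor in Z. Already a fixed point.
Sat(A[~p U EF p]) = {n0, n2, n3}
|Sat(A[~p U EF p])| = |{n0, n2, n3}| = 3.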